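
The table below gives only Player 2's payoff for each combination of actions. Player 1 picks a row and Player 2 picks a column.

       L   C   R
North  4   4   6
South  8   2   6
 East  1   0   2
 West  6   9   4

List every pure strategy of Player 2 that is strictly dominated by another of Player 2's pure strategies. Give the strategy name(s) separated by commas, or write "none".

L is not dominated — it holds its own against C at North (4=4); R at South (8>6).
C is not dominated — it holds its own against L at North (4=4); R at West (9>4).
Nothing dominates R: L at North (6>4); C at North (6>4).

none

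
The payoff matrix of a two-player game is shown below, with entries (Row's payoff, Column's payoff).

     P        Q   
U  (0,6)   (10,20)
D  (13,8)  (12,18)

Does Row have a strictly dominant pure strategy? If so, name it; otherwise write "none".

D

D vs U: P: 13>0, Q: 12>10.
D strictly beats every other strategy against every opponent action, so it is strictly dominant.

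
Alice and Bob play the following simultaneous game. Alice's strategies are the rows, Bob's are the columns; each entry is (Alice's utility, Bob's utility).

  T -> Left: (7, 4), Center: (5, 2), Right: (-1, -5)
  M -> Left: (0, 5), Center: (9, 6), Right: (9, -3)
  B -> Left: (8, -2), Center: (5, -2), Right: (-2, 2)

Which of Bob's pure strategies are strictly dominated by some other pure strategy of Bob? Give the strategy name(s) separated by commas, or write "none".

none

Left is not dominated — it holds its own against Center at T (4>2); Right at T (4>-5).
Center is not dominated — it holds its own against Left at M (6>5); Right at T (2>-5).
Right is not dominated — it holds its own against Left at B (2>-2); Center at B (2>-2).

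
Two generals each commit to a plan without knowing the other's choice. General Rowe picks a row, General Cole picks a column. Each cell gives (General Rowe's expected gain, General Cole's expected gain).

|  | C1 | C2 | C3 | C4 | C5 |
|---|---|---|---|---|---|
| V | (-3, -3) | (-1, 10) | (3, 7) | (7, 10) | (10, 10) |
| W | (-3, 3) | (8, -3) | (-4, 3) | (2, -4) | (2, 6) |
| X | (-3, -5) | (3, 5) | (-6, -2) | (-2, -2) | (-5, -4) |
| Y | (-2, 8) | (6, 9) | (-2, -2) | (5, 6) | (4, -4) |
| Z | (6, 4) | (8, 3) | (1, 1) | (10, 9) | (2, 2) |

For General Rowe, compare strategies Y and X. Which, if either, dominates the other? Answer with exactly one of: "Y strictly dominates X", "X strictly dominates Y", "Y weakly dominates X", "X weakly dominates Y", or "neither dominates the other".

Y's payoffs vs X's, by General Cole's action — C1: -2>-3, C2: 6>3, C3: -2>-6, C4: 5>-2, C5: 4>-5.
Every comparison favours Y, so Y strictly dominates X.

Y strictly dominates X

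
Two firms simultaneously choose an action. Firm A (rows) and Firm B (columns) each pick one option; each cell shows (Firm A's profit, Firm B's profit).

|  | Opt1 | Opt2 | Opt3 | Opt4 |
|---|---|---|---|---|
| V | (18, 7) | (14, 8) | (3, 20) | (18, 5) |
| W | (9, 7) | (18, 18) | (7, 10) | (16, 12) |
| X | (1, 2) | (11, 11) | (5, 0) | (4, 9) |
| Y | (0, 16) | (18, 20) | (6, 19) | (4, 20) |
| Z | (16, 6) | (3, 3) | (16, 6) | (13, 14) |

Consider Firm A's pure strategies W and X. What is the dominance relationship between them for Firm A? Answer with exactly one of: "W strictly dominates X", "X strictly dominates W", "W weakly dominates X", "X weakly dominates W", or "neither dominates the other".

W strictly dominates X

W's payoffs vs X's, by Firm B's action — Opt1: 9>1, Opt2: 18>11, Opt3: 7>5, Opt4: 16>4.
W gives a strictly higher payoff against every action of Firm B, so W strictly dominates X.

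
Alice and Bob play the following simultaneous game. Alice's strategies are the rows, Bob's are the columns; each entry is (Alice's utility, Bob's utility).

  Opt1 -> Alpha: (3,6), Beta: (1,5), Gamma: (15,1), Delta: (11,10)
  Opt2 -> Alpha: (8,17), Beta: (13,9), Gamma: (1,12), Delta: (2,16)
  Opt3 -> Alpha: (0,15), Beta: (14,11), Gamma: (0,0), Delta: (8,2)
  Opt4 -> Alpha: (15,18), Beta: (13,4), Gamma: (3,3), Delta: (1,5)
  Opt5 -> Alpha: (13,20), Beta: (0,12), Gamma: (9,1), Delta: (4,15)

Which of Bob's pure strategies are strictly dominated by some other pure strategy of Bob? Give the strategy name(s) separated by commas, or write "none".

Alpha: no other strategy beats it everywhere (Beta at Opt1 (6>5); Gamma at Opt1 (6>1); Delta at Opt2 (17>16)).
Alpha strictly dominates Beta — Opt1: 6>5, Opt2: 17>9, Opt3: 15>11, Opt4: 18>4, Opt5: 20>12.
Gamma: dominated, since Alpha does at least as well everywhere (Opt1: 6>1, Opt2: 17>12, Opt3: 15>0, Opt4: 18>3, Opt5: 20>1).
Nothing dominates Delta: Alpha at Opt1 (10>6); Beta at Opt1 (10>5); Gamma at Opt1 (10>1).

Beta, Gamma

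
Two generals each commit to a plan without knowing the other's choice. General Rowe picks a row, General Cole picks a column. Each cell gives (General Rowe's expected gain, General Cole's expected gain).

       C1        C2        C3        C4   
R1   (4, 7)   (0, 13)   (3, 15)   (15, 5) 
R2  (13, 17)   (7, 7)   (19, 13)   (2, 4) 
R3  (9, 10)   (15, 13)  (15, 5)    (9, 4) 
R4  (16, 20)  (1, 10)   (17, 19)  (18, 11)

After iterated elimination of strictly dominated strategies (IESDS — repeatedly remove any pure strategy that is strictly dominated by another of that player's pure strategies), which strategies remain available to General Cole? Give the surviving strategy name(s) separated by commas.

Row R1 is eliminated: R4 beats it against every remaining column (C1: 16>4, C2: 1>0, C3: 17>3, C4: 18>15).
General Cole's strategy C3 is strictly dominated by C1 (R2: 17>13, R3: 10>5, R4: 20>19) and is removed.
General Cole's strategy C4 is strictly dominated by C1 (R2: 17>4, R3: 10>4, R4: 20>11) and is removed.
Among the remaining strategies, none is strictly dominated by another pure strategy of the same player, so the elimination stops.
Surviving strategies — General Rowe: {R2, R3, R4}; General Cole: {C1, C2}.

C1, C2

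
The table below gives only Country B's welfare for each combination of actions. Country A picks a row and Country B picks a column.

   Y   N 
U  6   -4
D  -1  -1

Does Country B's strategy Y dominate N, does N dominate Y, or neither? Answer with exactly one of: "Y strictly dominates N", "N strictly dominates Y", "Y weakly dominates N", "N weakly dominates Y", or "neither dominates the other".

Y weakly dominates N

Compare Y to N across every action of Country A: U: 6>-4, D: -1=-1.
Y is at least as good everywhere and strictly better somewhere (tied only at D), so Y weakly but not strictly dominates N.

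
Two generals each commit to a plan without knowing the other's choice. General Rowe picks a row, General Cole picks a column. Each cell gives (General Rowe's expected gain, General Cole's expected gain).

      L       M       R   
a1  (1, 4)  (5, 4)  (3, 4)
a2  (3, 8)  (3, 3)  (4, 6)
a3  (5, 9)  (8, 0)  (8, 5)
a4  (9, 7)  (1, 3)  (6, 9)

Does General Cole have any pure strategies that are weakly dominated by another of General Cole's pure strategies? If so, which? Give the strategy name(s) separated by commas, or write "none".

M

Nothing dominates L: M at a2 (8>3); R at a2 (8>6).
L weakly dominates M — a1: 4=4, a2: 8>3, a3: 9>0, a4: 7>3.
R: no other strategy beats it everywhere (L at a4 (9>7); M at a2 (6>3)).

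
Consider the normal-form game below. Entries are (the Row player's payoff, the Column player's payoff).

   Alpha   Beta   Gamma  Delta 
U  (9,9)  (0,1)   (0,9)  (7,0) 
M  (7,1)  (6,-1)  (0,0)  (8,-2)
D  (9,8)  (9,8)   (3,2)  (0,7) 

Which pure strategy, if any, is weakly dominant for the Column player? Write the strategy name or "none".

Alpha vs Beta: U: 9>1, M: 1>-1, D: 8=8.
Alpha vs Gamma: U: 9=9, M: 1>0, D: 8>2.
Alpha vs Delta: U: 9>0, M: 1>-2, D: 8>7.
Alpha is at least as good as every other strategy against every opponent action, so it is weakly dominant.

Alpha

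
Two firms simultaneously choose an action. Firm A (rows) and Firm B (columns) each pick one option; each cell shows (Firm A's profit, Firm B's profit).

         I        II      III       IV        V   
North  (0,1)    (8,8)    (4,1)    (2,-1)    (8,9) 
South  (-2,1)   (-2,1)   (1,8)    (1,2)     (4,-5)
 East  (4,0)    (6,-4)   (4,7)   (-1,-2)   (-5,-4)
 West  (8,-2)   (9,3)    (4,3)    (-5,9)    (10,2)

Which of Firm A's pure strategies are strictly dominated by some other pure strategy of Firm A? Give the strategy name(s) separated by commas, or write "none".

South

North: no other strategy beats it everywhere (South at I (0>-2); East at II (8>6); West at III (4=4)).
South is strictly dominated by North (I: 0>-2, II: 8>-2, III: 4>1, IV: 2>1, V: 8>4).
East is not dominated — it holds its own against North at I (4>0); South at I (4>-2); West at III (4=4).
West is not dominated — it holds its own against North at I (8>0); South at I (8>-2); East at I (8>4).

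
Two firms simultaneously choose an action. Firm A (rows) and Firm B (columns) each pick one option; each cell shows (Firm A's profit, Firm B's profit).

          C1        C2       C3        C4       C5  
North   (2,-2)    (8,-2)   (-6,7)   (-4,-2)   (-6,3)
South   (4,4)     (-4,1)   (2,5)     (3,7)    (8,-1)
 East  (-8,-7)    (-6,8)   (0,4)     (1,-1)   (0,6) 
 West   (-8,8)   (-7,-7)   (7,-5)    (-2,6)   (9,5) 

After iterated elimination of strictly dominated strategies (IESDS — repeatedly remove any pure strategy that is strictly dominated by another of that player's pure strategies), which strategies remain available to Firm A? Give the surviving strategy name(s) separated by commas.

South

Row East is eliminated: South beats it against every remaining column (C1: 4>-8, C2: -4>-6, C3: 2>0, C4: 3>1, C5: 8>0).
Column C2 is eliminated: C3 beats it against every remaining row (North: 7>-2, South: 5>1, West: -5>-7).
For Firm A, South strictly dominates North on the remaining columns (C1: 4>2, C3: 2>-6, C4: 3>-4, C5: 8>-6); eliminate North.
Firm B's strategy C3 is strictly dominated by C4 (South: 7>5, West: 6>-5) and is removed.
Firm B's strategy C5 is strictly dominated by C1 (South: 4>-1, West: 8>5) and is removed.
For Firm A, South strictly dominates West on the remaining columns (C1: 4>-8, C4: 3>-2); eliminate West.
Column C1 is eliminated: C4 beats it against every remaining row (South: 7>4).
Among the remaining strategies, none is strictly dominated by another pure strategy of the same player, so the elimination stops.
Surviving strategies — Firm A: {South}; Firm B: {C4}.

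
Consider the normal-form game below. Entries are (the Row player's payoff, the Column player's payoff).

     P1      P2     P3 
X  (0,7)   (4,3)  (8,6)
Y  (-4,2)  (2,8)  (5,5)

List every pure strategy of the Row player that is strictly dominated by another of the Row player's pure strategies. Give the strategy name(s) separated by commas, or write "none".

Y

X: no other strategy beats it everywhere (Y at P1 (0>-4)).
X strictly dominates Y — P1: 0>-4, P2: 4>2, P3: 8>5.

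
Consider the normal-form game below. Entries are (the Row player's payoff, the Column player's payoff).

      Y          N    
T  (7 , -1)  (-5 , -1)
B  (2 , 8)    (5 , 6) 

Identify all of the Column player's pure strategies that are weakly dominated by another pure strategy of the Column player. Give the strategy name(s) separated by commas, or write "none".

N

Y is not dominated — it holds its own against N at B (8>6).
N is weakly dominated by Y (T: -1=-1, B: 8>6).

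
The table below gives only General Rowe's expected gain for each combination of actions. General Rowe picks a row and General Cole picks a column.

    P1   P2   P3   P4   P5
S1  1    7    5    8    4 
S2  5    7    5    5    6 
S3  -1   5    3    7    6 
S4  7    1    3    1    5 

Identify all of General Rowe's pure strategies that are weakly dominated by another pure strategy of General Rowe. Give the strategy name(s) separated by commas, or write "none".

Nothing dominates S1: S2 at P4 (8>5); S3 at P1 (1>-1); S4 at P2 (7>1).
S2: no other strategy beats it everywhere (S1 at P1 (5>1); S3 at P1 (5>-1); S4 at P2 (7>1)).
Nothing dominates S3: S1 at P5 (6>4); S2 at P4 (7>5); S4 at P2 (5>1).
S4: no other strategy beats it everywhere (S1 at P1 (7>1); S2 at P1 (7>5); S3 at P1 (7>-1)).

none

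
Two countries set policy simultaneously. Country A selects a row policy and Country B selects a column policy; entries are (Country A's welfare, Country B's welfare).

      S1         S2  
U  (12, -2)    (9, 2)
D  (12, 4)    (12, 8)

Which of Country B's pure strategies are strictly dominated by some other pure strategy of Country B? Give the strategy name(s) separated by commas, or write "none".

S1

S1: dominated, since S2 does at least as well everywhere (U: 2>-2, D: 8>4).
S2: no other strategy beats it everywhere (S1 at U (2>-2)).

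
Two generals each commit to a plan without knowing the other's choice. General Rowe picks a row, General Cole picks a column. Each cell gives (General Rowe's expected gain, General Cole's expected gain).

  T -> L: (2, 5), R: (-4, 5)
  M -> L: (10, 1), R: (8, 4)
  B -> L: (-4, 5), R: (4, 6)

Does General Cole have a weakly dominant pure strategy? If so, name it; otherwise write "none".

R

R vs L: T: 5=5, M: 4>1, B: 6>5.
R is at least as good as every other strategy against every opponent action, so it is weakly dominant.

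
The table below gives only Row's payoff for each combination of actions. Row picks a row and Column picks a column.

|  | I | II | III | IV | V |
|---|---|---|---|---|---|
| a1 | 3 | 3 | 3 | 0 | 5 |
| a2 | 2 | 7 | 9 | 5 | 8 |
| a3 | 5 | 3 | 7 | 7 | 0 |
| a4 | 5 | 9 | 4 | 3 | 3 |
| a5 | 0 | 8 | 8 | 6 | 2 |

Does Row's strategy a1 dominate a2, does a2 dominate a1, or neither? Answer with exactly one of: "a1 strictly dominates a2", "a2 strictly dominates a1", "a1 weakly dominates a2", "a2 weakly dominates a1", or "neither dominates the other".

neither dominates the other

Compare a1 to a2 across each choice by Column: I: 3>2, II: 3<7, III: 3<9, IV: 0<5, V: 5<8.
a1 does better at I but worse at II, III, IV, V; neither strategy dominates the other.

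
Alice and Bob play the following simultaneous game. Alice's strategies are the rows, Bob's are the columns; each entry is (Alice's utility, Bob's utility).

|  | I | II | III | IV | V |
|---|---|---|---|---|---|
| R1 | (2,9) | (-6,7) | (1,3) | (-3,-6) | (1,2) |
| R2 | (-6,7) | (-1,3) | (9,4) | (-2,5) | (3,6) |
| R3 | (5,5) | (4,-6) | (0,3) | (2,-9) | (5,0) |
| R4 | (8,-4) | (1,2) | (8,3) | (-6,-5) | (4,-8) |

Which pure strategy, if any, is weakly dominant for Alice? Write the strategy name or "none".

none

R1 fails to dominate R2 at II (-6<-1).
R2 fails to dominate R1 at I (-6<2).
R3 fails to dominate R1 at III (0<1).
R4 fails to dominate R1 at IV (-6<-3).
No single strategy dominates all the others.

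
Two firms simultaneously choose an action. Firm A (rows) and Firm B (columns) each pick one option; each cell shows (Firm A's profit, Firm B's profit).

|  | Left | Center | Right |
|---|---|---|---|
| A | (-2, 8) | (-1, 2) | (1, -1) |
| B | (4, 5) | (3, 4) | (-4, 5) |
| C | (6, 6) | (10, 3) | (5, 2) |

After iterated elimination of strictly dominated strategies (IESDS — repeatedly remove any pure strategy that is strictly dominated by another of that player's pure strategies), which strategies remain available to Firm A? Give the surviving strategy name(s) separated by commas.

C

For Firm A, C strictly dominates A on the remaining columns (Left: 6>-2, Center: 10>-1, Right: 5>1); eliminate A.
Firm A's strategy B is strictly dominated by C (Left: 6>4, Center: 10>3, Right: 5>-4) and is removed.
Firm B's strategy Center is strictly dominated by Left (C: 6>3) and is removed.
Firm B's strategy Right is strictly dominated by Left (C: 6>2) and is removed.
Among the remaining strategies, none is strictly dominated by another pure strategy of the same player, so the elimination stops.
Surviving strategies — Firm A: {C}; Firm B: {Left}.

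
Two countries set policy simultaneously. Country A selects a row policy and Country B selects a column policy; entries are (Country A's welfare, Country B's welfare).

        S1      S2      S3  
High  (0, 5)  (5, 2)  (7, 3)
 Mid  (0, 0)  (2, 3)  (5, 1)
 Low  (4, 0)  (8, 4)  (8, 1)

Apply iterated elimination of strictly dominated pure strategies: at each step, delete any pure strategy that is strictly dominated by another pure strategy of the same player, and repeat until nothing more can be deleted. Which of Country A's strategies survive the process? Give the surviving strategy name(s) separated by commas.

For Country A, Low strictly dominates High on the remaining columns (S1: 4>0, S2: 8>5, S3: 8>7); eliminate High.
Row Mid is eliminated: Low beats it against every remaining column (S1: 4>0, S2: 8>2, S3: 8>5).
For Country B, S2 strictly dominates S1 on the remaining rows (Low: 4>0); eliminate S1.
For Country B, S2 strictly dominates S3 on the remaining rows (Low: 4>1); eliminate S3.
Among the remaining strategies, none is strictly dominated by another pure strategy of the same player, so the elimination stops.
Surviving strategies — Country A: {Low}; Country B: {S2}.

Low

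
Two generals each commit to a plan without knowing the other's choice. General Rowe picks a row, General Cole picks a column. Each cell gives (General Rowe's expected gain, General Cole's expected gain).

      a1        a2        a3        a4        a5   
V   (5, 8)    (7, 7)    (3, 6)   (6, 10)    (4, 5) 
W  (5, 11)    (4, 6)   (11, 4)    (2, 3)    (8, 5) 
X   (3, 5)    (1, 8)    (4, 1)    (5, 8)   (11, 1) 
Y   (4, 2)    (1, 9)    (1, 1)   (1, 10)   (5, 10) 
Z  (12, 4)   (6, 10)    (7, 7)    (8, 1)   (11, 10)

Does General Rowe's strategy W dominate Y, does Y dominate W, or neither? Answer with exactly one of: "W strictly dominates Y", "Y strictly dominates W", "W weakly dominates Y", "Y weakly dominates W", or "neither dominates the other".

W strictly dominates Y

W's payoffs vs Y's, by General Cole's action — a1: 5>4, a2: 4>1, a3: 11>1, a4: 2>1, a5: 8>5.
W gives a strictly higher payoff against every action of General Cole, so W strictly dominates Y.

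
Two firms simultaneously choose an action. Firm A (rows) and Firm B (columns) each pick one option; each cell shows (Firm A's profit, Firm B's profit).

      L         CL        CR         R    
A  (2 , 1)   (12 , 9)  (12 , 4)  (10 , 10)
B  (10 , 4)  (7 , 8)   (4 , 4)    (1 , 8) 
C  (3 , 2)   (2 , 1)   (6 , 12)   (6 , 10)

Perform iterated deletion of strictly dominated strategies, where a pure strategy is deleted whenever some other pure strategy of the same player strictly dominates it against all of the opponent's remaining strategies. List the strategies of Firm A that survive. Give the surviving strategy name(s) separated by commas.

A

For Firm B, R strictly dominates L on the remaining rows (A: 10>1, B: 8>4, C: 10>2); eliminate L.
Firm A's strategy B is strictly dominated by A (CL: 12>7, CR: 12>4, R: 10>1) and is removed.
For Firm A, A strictly dominates C on the remaining columns (CL: 12>2, CR: 12>6, R: 10>6); eliminate C.
Column CL is eliminated: R beats it against every remaining row (A: 10>9).
Firm B's strategy CR is strictly dominated by R (A: 10>4) and is removed.
Among the remaining strategies, none is strictly dominated by another pure strategy of the same player, so the elimination stops.
Surviving strategies — Firm A: {A}; Firm B: {R}.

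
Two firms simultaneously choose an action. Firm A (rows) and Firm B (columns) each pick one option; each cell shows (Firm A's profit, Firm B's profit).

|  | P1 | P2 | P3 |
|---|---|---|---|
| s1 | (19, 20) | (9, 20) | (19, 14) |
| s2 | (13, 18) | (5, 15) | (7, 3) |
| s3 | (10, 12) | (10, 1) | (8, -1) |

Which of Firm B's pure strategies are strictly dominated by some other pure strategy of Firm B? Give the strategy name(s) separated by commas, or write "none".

P3

P1 is not dominated — it holds its own against P2 at s1 (20=20); P3 at s1 (20>14).
P2 is not dominated — it holds its own against P1 at s1 (20=20); P3 at s1 (20>14).
P3: dominated, since P1 does at least as well everywhere (s1: 20>14, s2: 18>3, s3: 12>-1).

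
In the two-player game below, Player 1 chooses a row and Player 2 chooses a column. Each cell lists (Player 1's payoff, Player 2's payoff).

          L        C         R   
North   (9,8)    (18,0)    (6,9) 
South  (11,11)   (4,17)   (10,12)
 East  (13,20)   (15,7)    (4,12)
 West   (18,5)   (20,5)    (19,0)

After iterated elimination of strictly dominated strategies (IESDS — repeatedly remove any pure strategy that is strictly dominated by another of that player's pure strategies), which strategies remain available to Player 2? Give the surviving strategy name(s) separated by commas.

Player 1's strategy North is strictly dominated by West (L: 18>9, C: 20>18, R: 19>6) and is removed.
Player 1's strategy South is strictly dominated by West (L: 18>11, C: 20>4, R: 19>10) and is removed.
Player 1's strategy East is strictly dominated by West (L: 18>13, C: 20>15, R: 19>4) and is removed.
Column R is eliminated: L beats it against every remaining row (West: 5>0).
Among the remaining strategies, none is strictly dominated by another pure strategy of the same player, so the elimination stops.
Surviving strategies — Player 1: {West}; Player 2: {L, C}.

L, C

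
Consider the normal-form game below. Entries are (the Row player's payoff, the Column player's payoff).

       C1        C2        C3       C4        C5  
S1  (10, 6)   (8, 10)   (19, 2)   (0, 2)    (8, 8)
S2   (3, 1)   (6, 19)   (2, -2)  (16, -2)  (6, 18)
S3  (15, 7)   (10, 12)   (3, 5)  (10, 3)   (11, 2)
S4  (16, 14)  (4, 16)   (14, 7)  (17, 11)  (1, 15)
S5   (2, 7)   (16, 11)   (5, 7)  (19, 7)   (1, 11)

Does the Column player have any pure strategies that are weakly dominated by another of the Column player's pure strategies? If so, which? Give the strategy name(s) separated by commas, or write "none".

C1 is weakly dominated by C2 (S1: 10>6, S2: 19>1, S3: 12>7, S4: 16>14, S5: 11>7).
Nothing dominates C2: C1 at S1 (10>6); C3 at S1 (10>2); C4 at S1 (10>2); C5 at S1 (10>8).
C3 is weakly dominated by C1 (S1: 6>2, S2: 1>-2, S3: 7>5, S4: 14>7, S5: 7=7).
C4: dominated, since C1 does at least as well everywhere (S1: 6>2, S2: 1>-2, S3: 7>3, S4: 14>11, S5: 7=7).
C5: dominated, since C2 does at least as well everywhere (S1: 10>8, S2: 19>18, S3: 12>2, S4: 16>15, S5: 11=11).

C1, C3, C4, C5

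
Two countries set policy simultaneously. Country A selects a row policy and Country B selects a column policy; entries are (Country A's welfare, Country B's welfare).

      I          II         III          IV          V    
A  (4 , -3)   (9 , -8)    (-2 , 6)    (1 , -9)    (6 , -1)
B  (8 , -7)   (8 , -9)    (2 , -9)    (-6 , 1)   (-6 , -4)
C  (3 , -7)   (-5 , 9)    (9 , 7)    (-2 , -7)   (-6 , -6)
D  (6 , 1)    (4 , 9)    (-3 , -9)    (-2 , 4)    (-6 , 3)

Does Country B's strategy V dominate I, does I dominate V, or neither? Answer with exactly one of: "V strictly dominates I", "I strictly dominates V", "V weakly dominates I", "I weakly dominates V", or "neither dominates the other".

V strictly dominates I

Compare V to I across each choice by Country A: A: -1>-3, B: -4>-7, C: -6>-7, D: 3>1.
Every comparison favours V, so V strictly dominates I.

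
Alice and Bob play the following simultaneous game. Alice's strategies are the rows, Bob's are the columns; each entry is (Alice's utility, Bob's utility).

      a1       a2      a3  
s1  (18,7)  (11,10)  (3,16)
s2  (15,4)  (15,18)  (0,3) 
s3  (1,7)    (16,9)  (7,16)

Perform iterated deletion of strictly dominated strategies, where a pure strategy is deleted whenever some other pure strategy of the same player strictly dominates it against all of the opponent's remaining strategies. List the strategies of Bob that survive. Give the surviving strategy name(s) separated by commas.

Bob's strategy a1 is strictly dominated by a2 (s1: 10>7, s2: 18>4, s3: 9>7) and is removed.
Alice's strategy s1 is strictly dominated by s3 (a2: 16>11, a3: 7>3) and is removed.
Row s2 is eliminated: s3 beats it against every remaining column (a2: 16>15, a3: 7>0).
For Bob, a3 strictly dominates a2 on the remaining rows (s3: 16>9); eliminate a2.
Among the remaining strategies, none is strictly dominated by another pure strategy of the same player, so the elimination stops.
Surviving strategies — Alice: {s3}; Bob: {a3}.

a3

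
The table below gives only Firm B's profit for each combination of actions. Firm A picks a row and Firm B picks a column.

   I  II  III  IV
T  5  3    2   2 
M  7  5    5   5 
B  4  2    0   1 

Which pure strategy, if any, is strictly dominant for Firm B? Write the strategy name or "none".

I vs II: T: 5>3, M: 7>5, B: 4>2.
I vs III: T: 5>2, M: 7>5, B: 4>0.
I vs IV: T: 5>2, M: 7>5, B: 4>1.
I strictly beats every other strategy against every opponent action, so it is strictly dominant.

I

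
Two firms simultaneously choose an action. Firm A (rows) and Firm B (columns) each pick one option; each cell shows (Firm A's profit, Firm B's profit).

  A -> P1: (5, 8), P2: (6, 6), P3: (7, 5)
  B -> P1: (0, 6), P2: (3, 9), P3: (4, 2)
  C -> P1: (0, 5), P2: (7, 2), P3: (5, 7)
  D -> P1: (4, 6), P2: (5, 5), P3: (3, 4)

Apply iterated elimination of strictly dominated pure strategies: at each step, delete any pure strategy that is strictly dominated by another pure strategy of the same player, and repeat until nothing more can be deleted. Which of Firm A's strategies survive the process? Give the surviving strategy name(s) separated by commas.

A

Row B is eliminated: A beats it against every remaining column (P1: 5>0, P2: 6>3, P3: 7>4).
For Firm A, A strictly dominates D on the remaining columns (P1: 5>4, P2: 6>5, P3: 7>3); eliminate D.
Firm B's strategy P2 is strictly dominated by P1 (A: 8>6, C: 5>2) and is removed.
For Firm A, A strictly dominates C on the remaining columns (P1: 5>0, P3: 7>5); eliminate C.
For Firm B, P1 strictly dominates P3 on the remaining rows (A: 8>5); eliminate P3.
Among the remaining strategies, none is strictly dominated by another pure strategy of the same player, so the elimination stops.
Surviving strategies — Firm A: {A}; Firm B: {P1}.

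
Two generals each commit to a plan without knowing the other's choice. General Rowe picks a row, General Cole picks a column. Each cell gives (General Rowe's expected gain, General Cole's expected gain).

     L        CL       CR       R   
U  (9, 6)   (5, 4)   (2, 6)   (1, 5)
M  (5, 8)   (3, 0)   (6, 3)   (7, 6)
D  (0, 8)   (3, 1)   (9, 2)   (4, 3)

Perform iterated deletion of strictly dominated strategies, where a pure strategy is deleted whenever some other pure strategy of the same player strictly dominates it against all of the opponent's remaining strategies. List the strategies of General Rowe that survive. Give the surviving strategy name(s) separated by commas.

For General Cole, L strictly dominates CL on the remaining rows (U: 6>4, M: 8>0, D: 8>1); eliminate CL.
General Cole's strategy R is strictly dominated by L (U: 6>5, M: 8>6, D: 8>3) and is removed.
Among the remaining strategies, none is strictly dominated by another pure strategy of the same player, so the elimination stops.
Surviving strategies — General Rowe: {U, M, D}; General Cole: {L, CR}.

U, M, D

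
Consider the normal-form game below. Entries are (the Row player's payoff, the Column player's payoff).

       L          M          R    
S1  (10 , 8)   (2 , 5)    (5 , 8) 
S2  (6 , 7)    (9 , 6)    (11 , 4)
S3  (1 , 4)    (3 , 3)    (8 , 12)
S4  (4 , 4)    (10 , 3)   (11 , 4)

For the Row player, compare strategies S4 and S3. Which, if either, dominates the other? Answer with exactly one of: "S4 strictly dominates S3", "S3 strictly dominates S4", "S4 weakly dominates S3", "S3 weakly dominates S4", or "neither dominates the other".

S4 strictly dominates S3

Compare S4 to S3 across every action of the Column player: L: 4>1, M: 10>3, R: 11>8.
Every comparison favours S4, so S4 strictly dominates S3.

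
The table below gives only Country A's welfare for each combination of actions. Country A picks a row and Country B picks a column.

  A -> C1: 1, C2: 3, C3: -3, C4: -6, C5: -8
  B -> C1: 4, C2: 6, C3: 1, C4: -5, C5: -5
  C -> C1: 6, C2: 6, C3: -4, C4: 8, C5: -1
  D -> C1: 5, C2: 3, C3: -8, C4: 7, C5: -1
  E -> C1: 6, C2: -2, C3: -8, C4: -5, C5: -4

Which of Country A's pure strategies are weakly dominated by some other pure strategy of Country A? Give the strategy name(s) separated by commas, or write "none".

A, D, E

B weakly dominates A — C1: 4>1, C2: 6>3, C3: 1>-3, C4: -5>-6, C5: -5>-8.
Nothing dominates B: A at C1 (4>1); C at C3 (1>-4); D at C2 (6>3); E at C2 (6>-2).
Nothing dominates C: A at C1 (6>1); B at C1 (6>4); D at C1 (6>5); E at C2 (6>-2).
C weakly dominates D — C1: 6>5, C2: 6>3, C3: -4>-8, C4: 8>7, C5: -1=-1.
C weakly dominates E — C1: 6=6, C2: 6>-2, C3: -4>-8, C4: 8>-5, C5: -1>-4.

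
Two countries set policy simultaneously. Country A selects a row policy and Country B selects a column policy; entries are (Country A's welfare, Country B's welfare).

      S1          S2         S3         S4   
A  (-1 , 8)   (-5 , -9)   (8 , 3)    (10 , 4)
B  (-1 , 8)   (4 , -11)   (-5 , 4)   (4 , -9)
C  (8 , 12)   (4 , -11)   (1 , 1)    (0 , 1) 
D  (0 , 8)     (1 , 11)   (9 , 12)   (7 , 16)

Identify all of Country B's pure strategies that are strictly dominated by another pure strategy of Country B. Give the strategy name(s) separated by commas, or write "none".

S2

S1 is not dominated — it holds its own against S2 at A (8>-9); S3 at A (8>3); S4 at A (8>4).
S2 is strictly dominated by S3 (A: 3>-9, B: 4>-11, C: 1>-11, D: 12>11).
Nothing dominates S3: S1 at D (12>8); S2 at A (3>-9); S4 at B (4>-9).
S4: no other strategy beats it everywhere (S1 at D (16>8); S2 at A (4>-9); S3 at A (4>3)).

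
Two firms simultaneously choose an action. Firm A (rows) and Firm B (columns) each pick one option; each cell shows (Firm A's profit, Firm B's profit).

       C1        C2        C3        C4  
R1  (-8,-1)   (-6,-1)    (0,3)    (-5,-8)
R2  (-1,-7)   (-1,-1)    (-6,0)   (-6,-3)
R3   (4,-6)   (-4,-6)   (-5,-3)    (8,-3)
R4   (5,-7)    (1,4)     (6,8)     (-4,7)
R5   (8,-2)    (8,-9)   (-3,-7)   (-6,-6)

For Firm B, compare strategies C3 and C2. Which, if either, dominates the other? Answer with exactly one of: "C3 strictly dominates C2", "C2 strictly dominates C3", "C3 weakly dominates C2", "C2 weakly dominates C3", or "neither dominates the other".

C3's payoffs vs C2's, by Firm A's action — R1: 3>-1, R2: 0>-1, R3: -3>-6, R4: 8>4, R5: -7>-9.
Every comparison favours C3, so C3 strictly dominates C2.

C3 strictly dominates C2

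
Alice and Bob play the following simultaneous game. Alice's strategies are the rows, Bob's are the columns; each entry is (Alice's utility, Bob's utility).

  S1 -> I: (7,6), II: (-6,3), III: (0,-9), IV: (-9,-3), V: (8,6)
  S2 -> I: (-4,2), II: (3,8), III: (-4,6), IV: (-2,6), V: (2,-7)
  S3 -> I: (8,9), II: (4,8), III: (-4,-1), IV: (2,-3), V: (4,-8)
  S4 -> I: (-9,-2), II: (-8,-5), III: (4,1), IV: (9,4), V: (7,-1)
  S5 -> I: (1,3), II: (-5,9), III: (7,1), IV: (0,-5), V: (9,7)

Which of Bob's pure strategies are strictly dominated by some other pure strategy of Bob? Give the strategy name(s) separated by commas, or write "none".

Nothing dominates I: II at S1 (6>3); III at S1 (6>-9); IV at S1 (6>-3); V at S1 (6=6).
II: no other strategy beats it everywhere (I at S2 (8>2); III at S1 (3>-9); IV at S1 (3>-3); V at S2 (8>-7)).
Nothing dominates III: I at S2 (6>2); II at S4 (1>-5); IV at S2 (6=6); V at S2 (6>-7).
IV is not dominated — it holds its own against I at S2 (6>2); II at S4 (4>-5); III at S1 (-3>-9); V at S2 (6>-7).
V is not dominated — it holds its own against I at S1 (6=6); II at S1 (6>3); III at S1 (6>-9); IV at S1 (6>-3).

none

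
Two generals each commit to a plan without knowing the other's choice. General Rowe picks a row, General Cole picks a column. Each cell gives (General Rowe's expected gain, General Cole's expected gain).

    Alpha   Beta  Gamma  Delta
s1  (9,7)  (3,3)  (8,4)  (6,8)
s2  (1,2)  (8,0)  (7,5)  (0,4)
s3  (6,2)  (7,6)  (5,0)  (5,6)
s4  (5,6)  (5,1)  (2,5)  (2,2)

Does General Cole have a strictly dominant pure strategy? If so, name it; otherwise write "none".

none

Alpha fails to dominate Beta at s3 (2<6).
Beta fails to dominate Alpha at s1 (3<7).
Gamma fails to dominate Alpha at s1 (4<7).
Delta fails to dominate Alpha at s4 (2<6).
No single strategy dominates all the others.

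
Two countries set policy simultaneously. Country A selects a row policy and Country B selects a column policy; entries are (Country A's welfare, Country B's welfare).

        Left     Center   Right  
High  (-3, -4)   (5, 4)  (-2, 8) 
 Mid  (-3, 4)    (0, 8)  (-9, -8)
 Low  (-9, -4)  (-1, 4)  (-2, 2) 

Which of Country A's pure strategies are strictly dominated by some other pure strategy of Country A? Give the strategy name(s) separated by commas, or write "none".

none

High is not dominated — it holds its own against Mid at Left (-3=-3); Low at Left (-3>-9).
Mid: no other strategy beats it everywhere (High at Left (-3=-3); Low at Left (-3>-9)).
Nothing dominates Low: High at Right (-2=-2); Mid at Right (-2>-9).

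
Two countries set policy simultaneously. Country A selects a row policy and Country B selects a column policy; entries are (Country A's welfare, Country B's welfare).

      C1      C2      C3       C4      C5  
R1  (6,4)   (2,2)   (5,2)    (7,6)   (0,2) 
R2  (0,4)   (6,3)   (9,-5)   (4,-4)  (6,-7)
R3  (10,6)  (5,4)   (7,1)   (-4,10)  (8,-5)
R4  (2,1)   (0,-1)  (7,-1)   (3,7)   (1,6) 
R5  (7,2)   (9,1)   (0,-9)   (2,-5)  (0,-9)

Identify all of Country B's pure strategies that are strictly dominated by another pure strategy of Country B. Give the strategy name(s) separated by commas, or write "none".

C2, C3, C5

C1 is not dominated — it holds its own against C2 at R1 (4>2); C3 at R1 (4>2); C4 at R2 (4>-4); C5 at R1 (4>2).
C1 strictly dominates C2 — R1: 4>2, R2: 4>3, R3: 6>4, R4: 1>-1, R5: 2>1.
C3: dominated, since C1 does at least as well everywhere (R1: 4>2, R2: 4>-5, R3: 6>1, R4: 1>-1, R5: 2>-9).
C4: no other strategy beats it everywhere (C1 at R1 (6>4); C2 at R1 (6>2); C3 at R1 (6>2); C5 at R1 (6>2)).
C5: dominated, since C4 does at least as well everywhere (R1: 6>2, R2: -4>-7, R3: 10>-5, R4: 7>6, R5: -5>-9).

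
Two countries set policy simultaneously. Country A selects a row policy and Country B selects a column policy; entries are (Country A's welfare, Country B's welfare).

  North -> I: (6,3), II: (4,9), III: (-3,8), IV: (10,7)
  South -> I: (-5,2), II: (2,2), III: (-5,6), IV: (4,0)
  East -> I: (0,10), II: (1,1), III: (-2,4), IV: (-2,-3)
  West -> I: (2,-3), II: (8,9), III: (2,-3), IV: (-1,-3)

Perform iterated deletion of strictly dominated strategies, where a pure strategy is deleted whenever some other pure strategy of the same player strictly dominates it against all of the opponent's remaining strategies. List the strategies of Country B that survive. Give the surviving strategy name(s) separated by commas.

II

For Country A, North strictly dominates South on the remaining columns (I: 6>-5, II: 4>2, III: -3>-5, IV: 10>4); eliminate South.
Country A's strategy East is strictly dominated by West (I: 2>0, II: 8>1, III: 2>-2, IV: -1>-2) and is removed.
Country B's strategy I is strictly dominated by II (North: 9>3, West: 9>-3) and is removed.
Country B's strategy III is strictly dominated by II (North: 9>8, West: 9>-3) and is removed.
For Country B, II strictly dominates IV on the remaining rows (North: 9>7, West: 9>-3); eliminate IV.
Row North is eliminated: West beats it against every remaining column (II: 8>4).
Among the remaining strategies, none is strictly dominated by another pure strategy of the same player, so the elimination stops.
Surviving strategies — Country A: {West}; Country B: {II}.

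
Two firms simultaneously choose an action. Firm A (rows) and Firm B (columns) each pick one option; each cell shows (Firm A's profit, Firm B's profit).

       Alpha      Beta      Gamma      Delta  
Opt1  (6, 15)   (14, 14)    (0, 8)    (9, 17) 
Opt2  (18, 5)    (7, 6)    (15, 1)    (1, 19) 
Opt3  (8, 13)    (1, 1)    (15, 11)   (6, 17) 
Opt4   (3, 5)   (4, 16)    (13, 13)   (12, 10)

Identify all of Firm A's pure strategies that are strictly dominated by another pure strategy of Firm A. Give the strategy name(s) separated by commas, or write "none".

none

Opt1 is not dominated — it holds its own against Opt2 at Beta (14>7); Opt3 at Beta (14>1); Opt4 at Alpha (6>3).
Nothing dominates Opt2: Opt1 at Alpha (18>6); Opt3 at Alpha (18>8); Opt4 at Alpha (18>3).
Opt3 is not dominated — it holds its own against Opt1 at Alpha (8>6); Opt2 at Gamma (15=15); Opt4 at Alpha (8>3).
Opt4: no other strategy beats it everywhere (Opt1 at Gamma (13>0); Opt2 at Delta (12>1); Opt3 at Beta (4>1)).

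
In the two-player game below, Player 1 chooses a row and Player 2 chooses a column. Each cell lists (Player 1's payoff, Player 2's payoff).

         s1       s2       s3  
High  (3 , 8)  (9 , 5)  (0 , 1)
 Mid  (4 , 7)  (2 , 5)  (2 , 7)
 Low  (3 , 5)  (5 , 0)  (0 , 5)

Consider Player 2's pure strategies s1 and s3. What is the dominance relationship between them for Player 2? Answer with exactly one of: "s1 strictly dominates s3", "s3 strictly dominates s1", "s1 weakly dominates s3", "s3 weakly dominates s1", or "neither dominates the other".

s1's payoffs vs s3's, by Player 1's action — High: 8>1, Mid: 7=7, Low: 5=5.
s1 is at least as good everywhere and strictly better somewhere (tied only at Mid, Low), so s1 weakly but not strictly dominates s3.

s1 weakly dominates s3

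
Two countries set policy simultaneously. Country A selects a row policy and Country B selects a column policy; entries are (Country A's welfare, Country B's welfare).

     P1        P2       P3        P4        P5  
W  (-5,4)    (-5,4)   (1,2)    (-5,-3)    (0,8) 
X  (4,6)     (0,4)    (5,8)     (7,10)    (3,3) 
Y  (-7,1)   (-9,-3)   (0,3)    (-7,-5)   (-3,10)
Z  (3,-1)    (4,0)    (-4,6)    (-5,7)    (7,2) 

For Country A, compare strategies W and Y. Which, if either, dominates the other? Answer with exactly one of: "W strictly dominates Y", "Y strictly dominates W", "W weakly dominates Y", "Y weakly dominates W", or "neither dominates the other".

W strictly dominates Y

Compare W to Y across each opponent action: P1: -5>-7, P2: -5>-9, P3: 1>0, P4: -5>-7, P5: 0>-3.
W gives a strictly higher payoff against each opponent action, so W strictly dominates Y.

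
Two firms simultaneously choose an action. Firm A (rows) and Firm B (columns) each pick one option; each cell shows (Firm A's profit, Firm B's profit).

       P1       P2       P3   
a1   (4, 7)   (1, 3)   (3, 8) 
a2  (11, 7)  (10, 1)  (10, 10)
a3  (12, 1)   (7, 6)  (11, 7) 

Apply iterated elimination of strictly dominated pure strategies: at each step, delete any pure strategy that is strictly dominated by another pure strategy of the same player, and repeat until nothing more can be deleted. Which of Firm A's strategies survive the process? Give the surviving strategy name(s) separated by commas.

Row a1 is eliminated: a2 beats it against every remaining column (P1: 11>4, P2: 10>1, P3: 10>3).
Firm B's strategy P1 is strictly dominated by P3 (a2: 10>7, a3: 7>1) and is removed.
Firm B's strategy P2 is strictly dominated by P3 (a2: 10>1, a3: 7>6) and is removed.
Firm A's strategy a2 is strictly dominated by a3 (P3: 11>10) and is removed.
Among the remaining strategies, none is strictly dominated by another pure strategy of the same player, so the elimination stops.
Surviving strategies — Firm A: {a3}; Firm B: {P3}.

a3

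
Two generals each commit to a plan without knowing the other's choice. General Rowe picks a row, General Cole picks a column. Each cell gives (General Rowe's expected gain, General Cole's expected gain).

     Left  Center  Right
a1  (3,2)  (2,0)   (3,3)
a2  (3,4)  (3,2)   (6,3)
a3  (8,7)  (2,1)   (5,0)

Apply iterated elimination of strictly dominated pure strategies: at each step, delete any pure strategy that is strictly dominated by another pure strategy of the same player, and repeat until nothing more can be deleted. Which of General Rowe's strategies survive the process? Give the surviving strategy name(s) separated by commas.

a3

General Cole's strategy Center is strictly dominated by Left (a1: 2>0, a2: 4>2, a3: 7>1) and is removed.
For General Rowe, a3 strictly dominates a1 on the remaining columns (Left: 8>3, Right: 5>3); eliminate a1.
For General Cole, Left strictly dominates Right on the remaining rows (a2: 4>3, a3: 7>0); eliminate Right.
For General Rowe, a3 strictly dominates a2 on the remaining columns (Left: 8>3); eliminate a2.
Among the remaining strategies, none is strictly dominated by another pure strategy of the same player, so the elimination stops.
Surviving strategies — General Rowe: {a3}; General Cole: {Left}.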